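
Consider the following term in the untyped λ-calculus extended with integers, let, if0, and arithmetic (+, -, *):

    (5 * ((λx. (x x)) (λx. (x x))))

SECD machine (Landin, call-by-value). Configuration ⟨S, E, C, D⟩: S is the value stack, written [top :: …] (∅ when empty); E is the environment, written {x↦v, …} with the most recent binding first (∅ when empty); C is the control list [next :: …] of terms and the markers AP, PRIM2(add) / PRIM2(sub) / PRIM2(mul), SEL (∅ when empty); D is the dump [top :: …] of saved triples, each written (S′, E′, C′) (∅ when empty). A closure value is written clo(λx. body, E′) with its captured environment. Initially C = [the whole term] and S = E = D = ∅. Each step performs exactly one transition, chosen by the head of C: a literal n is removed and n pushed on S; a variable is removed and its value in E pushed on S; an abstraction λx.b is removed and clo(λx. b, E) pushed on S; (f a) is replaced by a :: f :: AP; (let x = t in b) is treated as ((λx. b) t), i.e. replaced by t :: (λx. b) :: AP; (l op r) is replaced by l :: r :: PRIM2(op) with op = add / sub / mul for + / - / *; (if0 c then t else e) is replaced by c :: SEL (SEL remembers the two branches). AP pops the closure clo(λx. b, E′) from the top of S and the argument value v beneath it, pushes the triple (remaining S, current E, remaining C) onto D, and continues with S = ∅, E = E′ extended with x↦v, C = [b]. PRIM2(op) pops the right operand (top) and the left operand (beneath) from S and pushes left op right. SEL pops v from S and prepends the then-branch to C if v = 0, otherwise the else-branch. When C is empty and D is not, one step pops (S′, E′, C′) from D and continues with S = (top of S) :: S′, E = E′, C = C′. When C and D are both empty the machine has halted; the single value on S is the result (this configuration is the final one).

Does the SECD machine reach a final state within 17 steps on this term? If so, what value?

step 0: ⟨S=∅; E=∅; C=[(5 * ((λx. (x x)) (λx. (x x))))]; D=∅⟩
step 1: ⟨S=∅; E=∅; C=[5 :: ((λx. (x x)) (λx. (x x))) :: PRIM2(mul)]; D=∅⟩
step 2: ⟨S=[5]; E=∅; C=[((λx. (x x)) (λx. (x x))) :: PRIM2(mul)]; D=∅⟩
step 3: ⟨S=[5]; E=∅; C=[(λx. (x x)) :: (λx. (x x)) :: AP :: PRIM2(mul)]; D=∅⟩
step 4: ⟨S=[clo(λx. (x x), ∅) :: 5]; E=∅; C=[(λx. (x x)) :: AP :: PRIM2(mul)]; D=∅⟩
step 5: ⟨S=[clo(λx. (x x), ∅) :: clo(λx. (x x), ∅) :: 5]; E=∅; C=[AP :: PRIM2(mul)]; D=∅⟩
step 6: ⟨S=∅; E={x↦clo(λx. (x x), ∅)}; C=[(x x)]; D=[([5], ∅, [PRIM2(mul)])]⟩
step 7: ⟨S=∅; E={x↦clo(λx. (x x), ∅)}; C=[x :: x :: AP]; D=[([5], ∅, [PRIM2(mul)])]⟩
step 8: ⟨S=[clo(λx. (x x), ∅)]; E={x↦clo(λx. (x x), ∅)}; C=[x :: AP]; D=[([5], ∅, [PRIM2(mul)])]⟩
step 9: ⟨S=[clo(λx. (x x), ∅) :: clo(λx. (x x), ∅)]; E={x↦clo(λx. (x x), ∅)}; C=[AP]; D=[([5], ∅, [PRIM2(mul)])]⟩
step 10: ⟨S=∅; E={x↦clo(λx. (x x), ∅)}; C=[(x x)]; D=[(∅, {x↦clo(λx. (x x), ∅)}, ∅) :: ([5], ∅, [PRIM2(mul)])]⟩
step 11: ⟨S=∅; E={x↦clo(λx. (x x), ∅)}; C=[x :: x :: AP]; D=[(∅, {x↦clo(λx. (x x), ∅)}, ∅) :: ([5], ∅, [PRIM2(mul)])]⟩
step 12: ⟨S=[clo(λx. (x x), ∅)]; E={x↦clo(λx. (x x), ∅)}; C=[x :: AP]; D=[(∅, {x↦clo(λx. (x x), ∅)}, ∅) :: ([5], ∅, [PRIM2(mul)])]⟩
step 13: ⟨S=[clo(λx. (x x), ∅) :: clo(λx. (x x), ∅)]; E={x↦clo(λx. (x x), ∅)}; C=[AP]; D=[(∅, {x↦clo(λx. (x x), ∅)}, ∅) :: ([5], ∅, [PRIM2(mul)])]⟩
step 14: ⟨S=∅; E={x↦clo(λx. (x x), ∅)}; C=[(x x)]; D=[(∅, {x↦clo(λx. (x x), ∅)}, ∅) :: (∅, {x↦clo(λx. (x x), ∅)}, ∅) :: ([5], ∅, [PRIM2(mul)])]⟩
step 15: ⟨S=∅; E={x↦clo(λx. (x x), ∅)}; C=[x :: x :: AP]; D=[(∅, {x↦clo(λx. (x x), ∅)}, ∅) :: (∅, {x↦clo(λx. (x x), ∅)}, ∅) :: ([5], ∅, [PRIM2(mul)])]⟩
step 16: ⟨S=[clo(λx. (x x), ∅)]; E={x↦clo(λx. (x x), ∅)}; C=[x :: AP]; D=[(∅, {x↦clo(λx. (x x), ∅)}, ∅) :: (∅, {x↦clo(λx. (x x), ∅)}, ∅) :: ([5], ∅, [PRIM2(mul)])]⟩
step 17: ⟨S=[clo(λx. (x x), ∅) :: clo(λx. (x x), ∅)]; E={x↦clo(λx. (x x), ∅)}; C=[AP]; D=[(∅, {x↦clo(λx. (x x), ∅)}, ∅) :: (∅, {x↦clo(λx. (x x), ∅)}, ∅) :: ([5], ∅, [PRIM2(mul)])]⟩
→ 17 transitions taken and the configuration is still not final: no result within 17 steps

Answer: DIVERGES (no final state within 17 steps)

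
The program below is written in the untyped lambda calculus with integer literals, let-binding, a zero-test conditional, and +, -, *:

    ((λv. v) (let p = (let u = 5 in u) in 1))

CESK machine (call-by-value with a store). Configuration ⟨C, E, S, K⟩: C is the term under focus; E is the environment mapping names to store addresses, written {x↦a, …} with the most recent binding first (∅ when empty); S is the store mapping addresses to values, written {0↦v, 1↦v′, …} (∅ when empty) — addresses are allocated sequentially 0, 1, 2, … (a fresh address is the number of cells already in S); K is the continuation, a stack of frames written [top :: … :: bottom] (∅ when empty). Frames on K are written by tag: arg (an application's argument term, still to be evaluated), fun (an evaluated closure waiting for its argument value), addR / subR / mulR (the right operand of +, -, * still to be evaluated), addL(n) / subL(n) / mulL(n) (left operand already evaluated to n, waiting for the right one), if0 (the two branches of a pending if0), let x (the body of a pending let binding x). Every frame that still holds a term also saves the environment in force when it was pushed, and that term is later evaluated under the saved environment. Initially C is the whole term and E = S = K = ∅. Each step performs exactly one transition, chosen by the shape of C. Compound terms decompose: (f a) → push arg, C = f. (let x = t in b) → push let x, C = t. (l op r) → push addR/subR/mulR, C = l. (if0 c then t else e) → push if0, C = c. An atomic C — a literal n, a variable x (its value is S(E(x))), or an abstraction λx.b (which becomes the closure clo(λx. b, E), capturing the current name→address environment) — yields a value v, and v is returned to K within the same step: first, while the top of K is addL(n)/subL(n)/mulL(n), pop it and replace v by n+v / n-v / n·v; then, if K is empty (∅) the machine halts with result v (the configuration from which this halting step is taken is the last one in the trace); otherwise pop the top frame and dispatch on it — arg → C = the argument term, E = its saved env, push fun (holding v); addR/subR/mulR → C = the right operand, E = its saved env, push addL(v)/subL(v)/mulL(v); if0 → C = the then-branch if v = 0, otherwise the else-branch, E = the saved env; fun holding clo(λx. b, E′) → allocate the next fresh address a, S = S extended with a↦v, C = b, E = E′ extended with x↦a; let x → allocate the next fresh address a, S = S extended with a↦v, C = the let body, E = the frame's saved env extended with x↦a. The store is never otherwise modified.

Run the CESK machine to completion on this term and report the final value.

[0] ⟨C=((λv. v) (let p = (let u = 5 in u) in 1)); E=∅; S=∅; K=∅⟩
[1] ⟨C=(λv. v); E=∅; S=∅; K=[arg]⟩
[2] ⟨C=(let p = (let u = 5 in u) in 1); E=∅; S=∅; K=[fun]⟩
[3] ⟨C=(let u = 5 in u); E=∅; S=∅; K=[let p :: fun]⟩
[4] ⟨C=5; E=∅; S=∅; K=[let u :: let p :: fun]⟩
[5] ⟨C=u; E={u↦0}; S={0↦5}; K=[let p :: fun]⟩
[6] ⟨C=1; E={p↦1}; S={0↦5, 1↦5}; K=[fun]⟩
[7] ⟨C=v; E={v↦2}; S={0↦5, 1↦5, 2↦1}; K=∅⟩
→ final value 1

Answer: 1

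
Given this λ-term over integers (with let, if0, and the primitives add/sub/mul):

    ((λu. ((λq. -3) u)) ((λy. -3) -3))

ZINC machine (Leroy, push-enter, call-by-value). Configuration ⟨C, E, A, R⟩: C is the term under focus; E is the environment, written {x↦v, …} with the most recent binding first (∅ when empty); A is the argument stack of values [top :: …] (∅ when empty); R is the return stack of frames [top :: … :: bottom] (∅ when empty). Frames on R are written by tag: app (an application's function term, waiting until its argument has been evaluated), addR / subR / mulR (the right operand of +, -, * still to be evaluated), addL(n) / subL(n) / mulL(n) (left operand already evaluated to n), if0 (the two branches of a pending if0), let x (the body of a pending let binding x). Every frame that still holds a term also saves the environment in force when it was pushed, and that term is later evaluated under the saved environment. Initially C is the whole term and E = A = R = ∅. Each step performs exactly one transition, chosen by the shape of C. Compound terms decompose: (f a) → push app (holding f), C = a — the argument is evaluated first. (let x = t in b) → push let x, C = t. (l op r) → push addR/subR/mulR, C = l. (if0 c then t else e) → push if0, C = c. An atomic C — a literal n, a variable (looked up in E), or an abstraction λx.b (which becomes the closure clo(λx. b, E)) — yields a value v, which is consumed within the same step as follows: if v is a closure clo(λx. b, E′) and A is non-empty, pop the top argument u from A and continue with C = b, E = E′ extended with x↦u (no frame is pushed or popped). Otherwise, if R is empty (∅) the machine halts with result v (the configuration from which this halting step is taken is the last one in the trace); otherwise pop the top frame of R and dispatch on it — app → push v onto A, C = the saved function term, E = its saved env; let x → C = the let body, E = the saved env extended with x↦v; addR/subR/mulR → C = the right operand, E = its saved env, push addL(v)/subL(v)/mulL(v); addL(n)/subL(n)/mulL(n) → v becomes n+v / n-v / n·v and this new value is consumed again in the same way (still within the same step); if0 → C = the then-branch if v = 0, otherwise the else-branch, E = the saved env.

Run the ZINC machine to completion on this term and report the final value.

0. [C=((λu. ((λq. -3) u)) ((λy. -3) -3)) | E=∅ | A=∅ | R=∅]
1. [C=((λy. -3) -3) | E=∅ | A=∅ | R=[app]]
2. [C=-3 | E=∅ | A=∅ | R=[app :: app]]
3. [C=(λy. -3) | E=∅ | A=[-3] | R=[app]]
4. [C=-3 | E={y↦-3} | A=∅ | R=[app]]
5. [C=(λu. ((λq. -3) u)) | E=∅ | A=[-3] | R=∅]
6. [C=((λq. -3) u) | E={u↦-3} | A=∅ | R=∅]
7. [C=u | E={u↦-3} | A=∅ | R=[app]]
8. [C=(λq. -3) | E={u↦-3} | A=[-3] | R=∅]
9. [C=-3 | E={q↦-3, u↦-3} | A=∅ | R=∅]
→ final value -3

Answer: -3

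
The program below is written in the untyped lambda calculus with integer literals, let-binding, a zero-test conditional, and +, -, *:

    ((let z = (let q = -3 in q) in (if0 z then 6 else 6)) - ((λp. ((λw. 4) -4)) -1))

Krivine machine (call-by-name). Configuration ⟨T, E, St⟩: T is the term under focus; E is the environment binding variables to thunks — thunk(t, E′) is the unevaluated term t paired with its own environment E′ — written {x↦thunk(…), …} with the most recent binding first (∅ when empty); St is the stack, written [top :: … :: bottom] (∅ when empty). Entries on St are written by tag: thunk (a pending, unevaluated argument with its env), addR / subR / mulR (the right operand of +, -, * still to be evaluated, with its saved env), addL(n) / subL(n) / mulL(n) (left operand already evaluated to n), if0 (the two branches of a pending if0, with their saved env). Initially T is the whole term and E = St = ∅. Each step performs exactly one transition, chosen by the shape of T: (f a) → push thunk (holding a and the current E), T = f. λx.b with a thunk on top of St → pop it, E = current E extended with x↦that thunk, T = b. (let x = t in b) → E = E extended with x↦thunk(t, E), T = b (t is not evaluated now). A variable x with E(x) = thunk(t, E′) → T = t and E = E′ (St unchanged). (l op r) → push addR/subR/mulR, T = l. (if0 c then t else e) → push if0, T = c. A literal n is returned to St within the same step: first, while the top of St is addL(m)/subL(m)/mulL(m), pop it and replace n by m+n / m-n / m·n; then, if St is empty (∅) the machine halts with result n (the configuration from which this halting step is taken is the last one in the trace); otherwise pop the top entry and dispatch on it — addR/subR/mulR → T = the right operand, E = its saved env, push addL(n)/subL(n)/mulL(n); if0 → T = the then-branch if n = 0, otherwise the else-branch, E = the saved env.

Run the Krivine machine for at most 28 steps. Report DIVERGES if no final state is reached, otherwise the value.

step 0: <T=((let z = (let q = -3 in q) in (if0 z then 6 else 6)) - ((λp. ((λw. 4) -4)) -1)), E=∅, St=∅>
step 1: <T=(let z = (let q = -3 in q) in (if0 z then 6 else 6)), E=∅, St=[subR]>
step 2: <T=(if0 z then 6 else 6), E={z↦thunk((let q = -3 in q), ∅)}, St=[subR]>
step 3: <T=z, E={z↦thunk((let q = -3 in q), ∅)}, St=[if0 :: subR]>
step 4: <T=(let q = -3 in q), E=∅, St=[if0 :: subR]>
step 5: <T=q, E={q↦thunk(-3, ∅)}, St=[if0 :: subR]>
step 6: <T=-3, E=∅, St=[if0 :: subR]>
step 7: <T=6, E={z↦thunk((let q = -3 in q), ∅)}, St=[subR]>
step 8: <T=((λp. ((λw. 4) -4)) -1), E=∅, St=[subL(6)]>
step 9: <T=(λp. ((λw. 4) -4)), E=∅, St=[thunk :: subL(6)]>
step 10: <T=((λw. 4) -4), E={p↦thunk(-1, ∅)}, St=[subL(6)]>
step 11: <T=(λw. 4), E={p↦thunk(-1, ∅)}, St=[thunk :: subL(6)]>
step 12: <T=4, E={w↦thunk(-4, {p↦thunk(-1, ∅)}), p↦thunk(-1, ∅)}, St=[subL(6)]>
→ final value 2

Answer: 2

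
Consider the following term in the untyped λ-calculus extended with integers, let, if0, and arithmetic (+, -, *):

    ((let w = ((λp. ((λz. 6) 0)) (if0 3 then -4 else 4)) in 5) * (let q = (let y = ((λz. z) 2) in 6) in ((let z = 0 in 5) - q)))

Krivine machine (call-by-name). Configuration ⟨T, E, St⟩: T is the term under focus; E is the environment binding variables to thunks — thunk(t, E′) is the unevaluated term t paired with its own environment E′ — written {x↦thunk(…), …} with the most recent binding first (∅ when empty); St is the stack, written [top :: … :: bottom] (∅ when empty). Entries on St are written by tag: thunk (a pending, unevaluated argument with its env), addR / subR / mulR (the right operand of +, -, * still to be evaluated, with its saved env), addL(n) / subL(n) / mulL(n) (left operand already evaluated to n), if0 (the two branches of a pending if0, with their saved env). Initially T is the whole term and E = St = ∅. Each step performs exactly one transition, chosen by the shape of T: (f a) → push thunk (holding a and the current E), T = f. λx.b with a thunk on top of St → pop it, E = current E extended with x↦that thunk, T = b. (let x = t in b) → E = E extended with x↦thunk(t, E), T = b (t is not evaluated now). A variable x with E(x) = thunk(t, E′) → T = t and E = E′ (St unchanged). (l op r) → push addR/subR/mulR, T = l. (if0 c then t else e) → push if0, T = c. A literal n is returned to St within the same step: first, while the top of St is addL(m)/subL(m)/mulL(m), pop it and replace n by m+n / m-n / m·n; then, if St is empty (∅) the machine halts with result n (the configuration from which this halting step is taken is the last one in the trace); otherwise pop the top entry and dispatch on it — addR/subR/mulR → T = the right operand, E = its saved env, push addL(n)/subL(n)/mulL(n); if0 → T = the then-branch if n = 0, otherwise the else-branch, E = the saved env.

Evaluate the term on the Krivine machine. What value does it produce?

Answer: -5

Execution trace:
0. <T=((let w = ((λp. ((λz. 6) 0)) (if0 3 then -4 else 4)) in 5) * (let q = (let y = ((λz. z) 2) in 6) in ((let z = 0 in 5) - q))), E=∅, St=∅>
1. <T=(let w = ((λp. ((λz. 6) 0)) (if0 3 then -4 else 4)) in 5), E=∅, St=[mulR]>
2. <T=5, E={w↦thunk(((λp. ((λz. 6) 0)) (if0 3 then -4 else 4)), ∅)}, St=[mulR]>
3. <T=(let q = (let y = ((λz. z) 2) in 6) in ((let z = 0 in 5) - q)), E=∅, St=[mulL(5)]>
4. <T=((let z = 0 in 5) - q), E={q↦thunk((let y = ((λz. z) 2) in 6), ∅)}, St=[mulL(5)]>
5. <T=(let z = 0 in 5), E={q↦thunk((let y = ((λz. z) 2) in 6), ∅)}, St=[subR :: mulL(5)]>
6. <T=5, E={z↦thunk(0, {q↦thunk((let y = ((λz. z) 2) in 6), ∅)}), q↦thunk((let y = ((λz. z) 2) in 6), ∅)}, St=[subR :: mulL(5)]>
7. <T=q, E={q↦thunk((let y = ((λz. z) 2) in 6), ∅)}, St=[subL(5) :: mulL(5)]>
8. <T=(let y = ((λz. z) 2) in 6), E=∅, St=[subL(5) :: mulL(5)]>
9. <T=6, E={y↦thunk(((λz. z) 2), ∅)}, St=[subL(5) :: mulL(5)]>
→ final value -5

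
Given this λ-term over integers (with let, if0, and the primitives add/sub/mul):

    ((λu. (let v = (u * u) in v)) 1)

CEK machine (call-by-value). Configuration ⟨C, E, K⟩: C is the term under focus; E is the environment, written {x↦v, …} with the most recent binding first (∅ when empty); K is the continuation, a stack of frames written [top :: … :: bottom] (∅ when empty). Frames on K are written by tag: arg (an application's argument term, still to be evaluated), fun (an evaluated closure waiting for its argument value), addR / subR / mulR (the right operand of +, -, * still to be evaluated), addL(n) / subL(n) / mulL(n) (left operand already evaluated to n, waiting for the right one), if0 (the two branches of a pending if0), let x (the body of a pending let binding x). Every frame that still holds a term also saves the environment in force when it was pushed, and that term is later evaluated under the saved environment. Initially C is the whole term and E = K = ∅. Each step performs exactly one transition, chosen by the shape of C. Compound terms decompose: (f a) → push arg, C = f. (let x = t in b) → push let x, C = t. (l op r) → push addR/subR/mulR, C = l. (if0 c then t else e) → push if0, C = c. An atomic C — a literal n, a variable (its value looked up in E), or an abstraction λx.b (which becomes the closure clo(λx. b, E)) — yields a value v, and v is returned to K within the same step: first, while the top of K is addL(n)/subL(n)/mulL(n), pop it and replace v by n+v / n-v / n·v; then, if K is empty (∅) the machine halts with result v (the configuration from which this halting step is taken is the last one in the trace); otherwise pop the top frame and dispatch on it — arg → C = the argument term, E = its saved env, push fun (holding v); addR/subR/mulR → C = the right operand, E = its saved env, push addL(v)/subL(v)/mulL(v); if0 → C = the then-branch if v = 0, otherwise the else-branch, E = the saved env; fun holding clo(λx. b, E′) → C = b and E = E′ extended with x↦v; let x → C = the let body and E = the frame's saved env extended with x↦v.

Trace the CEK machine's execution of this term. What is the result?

Answer: 1

Machine steps:
step 0: ⟨C=((λu. (let v = (u * u) in v)) 1); E=∅; K=∅⟩
step 1: ⟨C=(λu. (let v = (u * u) in v)); E=∅; K=[arg]⟩
step 2: ⟨C=1; E=∅; K=[fun]⟩
step 3: ⟨C=(let v = (u * u) in v); E={u↦1}; K=∅⟩
step 4: ⟨C=(u * u); E={u↦1}; K=[let v]⟩
step 5: ⟨C=u; E={u↦1}; K=[mulR :: let v]⟩
step 6: ⟨C=u; E={u↦1}; K=[mulL(1) :: let v]⟩
step 7: ⟨C=v; E={v↦1, u↦1}; K=∅⟩
→ final value 1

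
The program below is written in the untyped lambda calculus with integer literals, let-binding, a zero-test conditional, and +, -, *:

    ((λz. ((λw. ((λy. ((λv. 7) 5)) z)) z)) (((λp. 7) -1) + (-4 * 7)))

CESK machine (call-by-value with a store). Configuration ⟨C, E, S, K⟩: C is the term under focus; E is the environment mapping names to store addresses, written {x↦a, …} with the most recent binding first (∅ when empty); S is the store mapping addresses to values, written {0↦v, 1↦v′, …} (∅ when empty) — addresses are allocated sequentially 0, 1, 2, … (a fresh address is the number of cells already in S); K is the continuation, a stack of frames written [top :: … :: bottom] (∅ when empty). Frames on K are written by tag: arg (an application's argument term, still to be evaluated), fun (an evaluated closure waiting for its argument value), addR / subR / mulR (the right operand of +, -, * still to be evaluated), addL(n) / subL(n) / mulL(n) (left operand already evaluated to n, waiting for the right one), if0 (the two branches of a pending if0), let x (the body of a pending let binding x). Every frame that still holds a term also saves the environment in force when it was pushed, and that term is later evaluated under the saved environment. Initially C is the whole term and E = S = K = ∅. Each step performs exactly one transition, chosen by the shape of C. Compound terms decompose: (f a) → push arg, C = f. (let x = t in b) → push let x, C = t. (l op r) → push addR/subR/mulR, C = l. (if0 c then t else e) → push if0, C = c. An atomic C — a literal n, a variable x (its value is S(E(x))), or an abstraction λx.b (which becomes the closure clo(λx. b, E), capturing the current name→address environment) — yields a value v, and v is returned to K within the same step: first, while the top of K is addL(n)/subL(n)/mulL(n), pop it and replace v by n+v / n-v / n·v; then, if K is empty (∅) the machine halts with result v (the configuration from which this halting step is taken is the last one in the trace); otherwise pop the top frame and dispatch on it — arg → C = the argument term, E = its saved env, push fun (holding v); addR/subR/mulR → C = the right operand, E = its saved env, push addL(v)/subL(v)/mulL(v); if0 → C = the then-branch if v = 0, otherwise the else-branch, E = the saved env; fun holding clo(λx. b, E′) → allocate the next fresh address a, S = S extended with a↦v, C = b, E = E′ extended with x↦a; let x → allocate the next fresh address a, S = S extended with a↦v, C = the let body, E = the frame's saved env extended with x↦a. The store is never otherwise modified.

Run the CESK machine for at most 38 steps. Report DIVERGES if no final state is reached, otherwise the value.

step 0: ⟨C=((λz. ((λw. ((λy. ((λv. 7) 5)) z)) z)) (((λp. 7) -1) + (-4 * 7))); E=∅; S=∅; K=∅⟩
step 1: ⟨C=(λz. ((λw. ((λy. ((λv. 7) 5)) z)) z)); E=∅; S=∅; K=[arg]⟩
step 2: ⟨C=(((λp. 7) -1) + (-4 * 7)); E=∅; S=∅; K=[fun]⟩
step 3: ⟨C=((λp. 7) -1); E=∅; S=∅; K=[addR :: fun]⟩
step 4: ⟨C=(λp. 7); E=∅; S=∅; K=[arg :: addR :: fun]⟩
step 5: ⟨C=-1; E=∅; S=∅; K=[fun :: addR :: fun]⟩
step 6: ⟨C=7; E={p↦0}; S={0↦-1}; K=[addR :: fun]⟩
step 7: ⟨C=(-4 * 7); E=∅; S={0↦-1}; K=[addL(7) :: fun]⟩
step 8: ⟨C=-4; E=∅; S={0↦-1}; K=[mulR :: addL(7) :: fun]⟩
step 9: ⟨C=7; E=∅; S={0↦-1}; K=[mulL(-4) :: addL(7) :: fun]⟩
step 10: ⟨C=((λw. ((λy. ((λv. 7) 5)) z)) z); E={z↦1}; S={0↦-1, 1↦-21}; K=∅⟩
step 11: ⟨C=(λw. ((λy. ((λv. 7) 5)) z)); E={z↦1}; S={0↦-1, 1↦-21}; K=[arg]⟩
step 12: ⟨C=z; E={z↦1}; S={0↦-1, 1↦-21}; K=[fun]⟩
step 13: ⟨C=((λy. ((λv. 7) 5)) z); E={w↦2, z↦1}; S={0↦-1, 1↦-21, 2↦-21}; K=∅⟩
step 14: ⟨C=(λy. ((λv. 7) 5)); E={w↦2, z↦1}; S={0↦-1, 1↦-21, 2↦-21}; K=[arg]⟩
step 15: ⟨C=z; E={w↦2, z↦1}; S={0↦-1, 1↦-21, 2↦-21}; K=[fun]⟩
step 16: ⟨C=((λv. 7) 5); E={y↦3, w↦2, z↦1}; S={0↦-1, 1↦-21, 2↦-21, 3↦-21}; K=∅⟩
step 17: ⟨C=(λv. 7); E={y↦3, w↦2, z↦1}; S={0↦-1, 1↦-21, 2↦-21, 3↦-21}; K=[arg]⟩
step 18: ⟨C=5; E={y↦3, w↦2, z↦1}; S={0↦-1, 1↦-21, 2↦-21, 3↦-21}; K=[fun]⟩
step 19: ⟨C=7; E={v↦4, y↦3, w↦2, z↦1}; S={0↦-1, 1↦-21, 2↦-21, 3↦-21, 4↦5}; K=∅⟩
→ final value 7

Answer: 7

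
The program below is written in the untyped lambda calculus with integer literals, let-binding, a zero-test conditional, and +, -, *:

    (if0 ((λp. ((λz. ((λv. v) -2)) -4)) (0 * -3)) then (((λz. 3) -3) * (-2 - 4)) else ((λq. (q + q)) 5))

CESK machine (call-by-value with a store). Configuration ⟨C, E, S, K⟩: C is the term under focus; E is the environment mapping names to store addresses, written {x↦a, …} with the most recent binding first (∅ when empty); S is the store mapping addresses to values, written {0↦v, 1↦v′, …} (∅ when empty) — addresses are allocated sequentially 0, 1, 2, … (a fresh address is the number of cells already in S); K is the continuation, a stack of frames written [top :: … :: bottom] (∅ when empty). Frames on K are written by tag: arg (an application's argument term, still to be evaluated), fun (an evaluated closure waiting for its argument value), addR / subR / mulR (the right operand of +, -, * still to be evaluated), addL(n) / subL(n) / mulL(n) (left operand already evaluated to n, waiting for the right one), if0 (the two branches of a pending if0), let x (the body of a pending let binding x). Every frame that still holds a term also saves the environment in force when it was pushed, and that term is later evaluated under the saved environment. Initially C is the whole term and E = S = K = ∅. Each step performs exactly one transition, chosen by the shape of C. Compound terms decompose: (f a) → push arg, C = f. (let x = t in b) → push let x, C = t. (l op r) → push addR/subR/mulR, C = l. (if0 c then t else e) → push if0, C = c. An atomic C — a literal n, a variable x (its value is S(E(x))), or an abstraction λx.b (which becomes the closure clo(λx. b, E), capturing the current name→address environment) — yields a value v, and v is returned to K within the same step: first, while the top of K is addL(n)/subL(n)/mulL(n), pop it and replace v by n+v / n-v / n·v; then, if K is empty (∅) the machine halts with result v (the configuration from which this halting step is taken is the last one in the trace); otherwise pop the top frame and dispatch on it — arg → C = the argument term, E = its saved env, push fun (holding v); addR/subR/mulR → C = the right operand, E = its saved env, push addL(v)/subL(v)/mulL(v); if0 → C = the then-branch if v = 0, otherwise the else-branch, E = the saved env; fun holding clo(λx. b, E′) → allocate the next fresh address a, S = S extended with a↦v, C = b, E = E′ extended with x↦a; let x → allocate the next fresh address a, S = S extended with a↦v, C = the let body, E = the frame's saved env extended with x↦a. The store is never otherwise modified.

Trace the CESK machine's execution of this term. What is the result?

0. ⟨C=(if0 ((λp. ((λz. ((λv. v) -2)) -4)) (0 * -3)) then (((λz. 3) -3) * (-2 - 4)) else ((λq. (q + q)) 5)); E=∅; S=∅; K=∅⟩
1. ⟨C=((λp. ((λz. ((λv. v) -2)) -4)) (0 * -3)); E=∅; S=∅; K=[if0]⟩
2. ⟨C=(λp. ((λz. ((λv. v) -2)) -4)); E=∅; S=∅; K=[arg :: if0]⟩
3. ⟨C=(0 * -3); E=∅; S=∅; K=[fun :: if0]⟩
4. ⟨C=0; E=∅; S=∅; K=[mulR :: fun :: if0]⟩
5. ⟨C=-3; E=∅; S=∅; K=[mulL(0) :: fun :: if0]⟩
6. ⟨C=((λz. ((λv. v) -2)) -4); E={p↦0}; S={0↦0}; K=[if0]⟩
7. ⟨C=(λz. ((λv. v) -2)); E={p↦0}; S={0↦0}; K=[arg :: if0]⟩
8. ⟨C=-4; E={p↦0}; S={0↦0}; K=[fun :: if0]⟩
9. ⟨C=((λv. v) -2); E={z↦1, p↦0}; S={0↦0, 1↦-4}; K=[if0]⟩
10. ⟨C=(λv. v); E={z↦1, p↦0}; S={0↦0, 1↦-4}; K=[arg :: if0]⟩
11. ⟨C=-2; E={z↦1, p↦0}; S={0↦0, 1↦-4}; K=[fun :: if0]⟩
12. ⟨C=v; E={v↦2, z↦1, p↦0}; S={0↦0, 1↦-4, 2↦-2}; K=[if0]⟩
13. ⟨C=((λq. (q + q)) 5); E=∅; S={0↦0, 1↦-4, 2↦-2}; K=∅⟩
14. ⟨C=(λq. (q + q)); E=∅; S={0↦0, 1↦-4, 2↦-2}; K=[arg]⟩
15. ⟨C=5; E=∅; S={0↦0, 1↦-4, 2↦-2}; K=[fun]⟩
16. ⟨C=(q + q); E={q↦3}; S={0↦0, 1↦-4, 2↦-2, 3↦5}; K=∅⟩
17. ⟨C=q; E={q↦3}; S={0↦0, 1↦-4, 2↦-2, 3↦5}; K=[addR]⟩
18. ⟨C=q; E={q↦3}; S={0↦0, 1↦-4, 2↦-2, 3↦5}; K=[addL(5)]⟩
→ final value 10

Answer: 10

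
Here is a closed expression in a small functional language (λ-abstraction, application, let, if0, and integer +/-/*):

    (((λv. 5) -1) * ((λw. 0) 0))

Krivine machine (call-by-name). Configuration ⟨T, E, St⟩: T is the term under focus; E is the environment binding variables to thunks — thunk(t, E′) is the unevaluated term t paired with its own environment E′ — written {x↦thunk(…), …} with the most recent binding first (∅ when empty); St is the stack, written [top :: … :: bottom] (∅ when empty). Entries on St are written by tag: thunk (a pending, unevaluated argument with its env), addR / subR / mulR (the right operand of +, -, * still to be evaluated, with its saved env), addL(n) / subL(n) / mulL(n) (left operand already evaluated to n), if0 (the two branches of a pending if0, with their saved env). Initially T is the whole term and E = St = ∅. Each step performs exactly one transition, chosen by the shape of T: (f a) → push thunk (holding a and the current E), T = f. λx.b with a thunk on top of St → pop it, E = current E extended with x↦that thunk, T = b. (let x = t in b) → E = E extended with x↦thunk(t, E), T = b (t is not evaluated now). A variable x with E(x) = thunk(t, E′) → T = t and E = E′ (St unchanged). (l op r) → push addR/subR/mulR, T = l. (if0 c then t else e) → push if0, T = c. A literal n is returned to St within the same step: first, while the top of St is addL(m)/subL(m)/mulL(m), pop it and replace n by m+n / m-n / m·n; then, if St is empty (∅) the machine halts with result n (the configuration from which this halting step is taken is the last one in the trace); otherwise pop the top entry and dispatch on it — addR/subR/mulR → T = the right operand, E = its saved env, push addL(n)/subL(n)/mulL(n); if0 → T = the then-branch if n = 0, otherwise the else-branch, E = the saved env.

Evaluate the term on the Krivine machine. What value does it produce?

t=0: <T=(((λv. 5) -1) * ((λw. 0) 0)), E=∅, St=∅>
t=1: <T=((λv. 5) -1), E=∅, St=[mulR]>
t=2: <T=(λv. 5), E=∅, St=[thunk :: mulR]>
t=3: <T=5, E={v↦thunk(-1, ∅)}, St=[mulR]>
t=4: <T=((λw. 0) 0), E=∅, St=[mulL(5)]>
t=5: <T=(λw. 0), E=∅, St=[thunk :: mulL(5)]>
t=6: <T=0, E={w↦thunk(0, ∅)}, St=[mulL(5)]>
→ final value 0

Answer: 0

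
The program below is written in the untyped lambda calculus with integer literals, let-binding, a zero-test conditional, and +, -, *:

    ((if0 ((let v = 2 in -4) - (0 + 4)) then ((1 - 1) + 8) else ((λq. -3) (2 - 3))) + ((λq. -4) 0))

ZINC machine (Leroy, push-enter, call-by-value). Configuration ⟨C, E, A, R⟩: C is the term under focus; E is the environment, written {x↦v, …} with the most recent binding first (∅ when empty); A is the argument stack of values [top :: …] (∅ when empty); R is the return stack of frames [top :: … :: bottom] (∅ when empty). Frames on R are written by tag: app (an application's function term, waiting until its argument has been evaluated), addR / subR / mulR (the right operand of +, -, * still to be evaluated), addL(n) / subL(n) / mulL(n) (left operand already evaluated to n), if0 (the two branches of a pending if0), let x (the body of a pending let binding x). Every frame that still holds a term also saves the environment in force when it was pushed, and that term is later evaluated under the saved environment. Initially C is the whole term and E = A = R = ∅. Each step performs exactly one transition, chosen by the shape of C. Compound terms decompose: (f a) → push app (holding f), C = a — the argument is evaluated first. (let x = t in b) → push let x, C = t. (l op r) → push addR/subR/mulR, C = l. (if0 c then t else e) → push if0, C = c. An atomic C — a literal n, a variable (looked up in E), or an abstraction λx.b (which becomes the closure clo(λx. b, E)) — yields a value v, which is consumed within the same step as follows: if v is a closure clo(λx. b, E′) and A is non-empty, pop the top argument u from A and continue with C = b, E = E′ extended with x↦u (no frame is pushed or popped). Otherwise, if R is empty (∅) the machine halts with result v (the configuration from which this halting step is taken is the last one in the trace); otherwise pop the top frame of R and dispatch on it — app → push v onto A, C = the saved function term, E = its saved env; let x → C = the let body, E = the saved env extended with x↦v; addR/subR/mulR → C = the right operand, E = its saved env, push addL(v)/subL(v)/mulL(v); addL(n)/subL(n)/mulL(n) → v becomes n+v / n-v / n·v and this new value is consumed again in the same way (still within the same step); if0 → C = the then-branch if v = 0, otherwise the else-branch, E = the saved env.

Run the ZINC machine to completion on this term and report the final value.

0. ⟨C=((if0 ((let v = 2 in -4) - (0 + 4)) then ((1 - 1) + 8) else ((λq. -3) (2 - 3))) + ((λq. -4) 0)); E=∅; A=∅; R=∅⟩
1. ⟨C=(if0 ((let v = 2 in -4) - (0 + 4)) then ((1 - 1) + 8) else ((λq. -3) (2 - 3))); E=∅; A=∅; R=[addR]⟩
2. ⟨C=((let v = 2 in -4) - (0 + 4)); E=∅; A=∅; R=[if0 :: addR]⟩
3. ⟨C=(let v = 2 in -4); E=∅; A=∅; R=[subR :: if0 :: addR]⟩
4. ⟨C=2; E=∅; A=∅; R=[let v :: subR :: if0 :: addR]⟩
5. ⟨C=-4; E={v↦2}; A=∅; R=[subR :: if0 :: addR]⟩
6. ⟨C=(0 + 4); E=∅; A=∅; R=[subL(-4) :: if0 :: addR]⟩
7. ⟨C=0; E=∅; A=∅; R=[addR :: subL(-4) :: if0 :: addR]⟩
8. ⟨C=4; E=∅; A=∅; R=[addL(0) :: subL(-4) :: if0 :: addR]⟩
9. ⟨C=((λq. -3) (2 - 3)); E=∅; A=∅; R=[addR]⟩
10. ⟨C=(2 - 3); E=∅; A=∅; R=[app :: addR]⟩
11. ⟨C=2; E=∅; A=∅; R=[subR :: app :: addR]⟩
12. ⟨C=3; E=∅; A=∅; R=[subL(2) :: app :: addR]⟩
13. ⟨C=(λq. -3); E=∅; A=[-1]; R=[addR]⟩
14. ⟨C=-3; E={q↦-1}; A=∅; R=[addR]⟩
15. ⟨C=((λq. -4) 0); E=∅; A=∅; R=[addL(-3)]⟩
16. ⟨C=0; E=∅; A=∅; R=[app :: addL(-3)]⟩
17. ⟨C=(λq. -4); E=∅; A=[0]; R=[addL(-3)]⟩
18. ⟨C=-4; E={q↦0}; A=∅; R=[addL(-3)]⟩
→ final value -7

Answer: -7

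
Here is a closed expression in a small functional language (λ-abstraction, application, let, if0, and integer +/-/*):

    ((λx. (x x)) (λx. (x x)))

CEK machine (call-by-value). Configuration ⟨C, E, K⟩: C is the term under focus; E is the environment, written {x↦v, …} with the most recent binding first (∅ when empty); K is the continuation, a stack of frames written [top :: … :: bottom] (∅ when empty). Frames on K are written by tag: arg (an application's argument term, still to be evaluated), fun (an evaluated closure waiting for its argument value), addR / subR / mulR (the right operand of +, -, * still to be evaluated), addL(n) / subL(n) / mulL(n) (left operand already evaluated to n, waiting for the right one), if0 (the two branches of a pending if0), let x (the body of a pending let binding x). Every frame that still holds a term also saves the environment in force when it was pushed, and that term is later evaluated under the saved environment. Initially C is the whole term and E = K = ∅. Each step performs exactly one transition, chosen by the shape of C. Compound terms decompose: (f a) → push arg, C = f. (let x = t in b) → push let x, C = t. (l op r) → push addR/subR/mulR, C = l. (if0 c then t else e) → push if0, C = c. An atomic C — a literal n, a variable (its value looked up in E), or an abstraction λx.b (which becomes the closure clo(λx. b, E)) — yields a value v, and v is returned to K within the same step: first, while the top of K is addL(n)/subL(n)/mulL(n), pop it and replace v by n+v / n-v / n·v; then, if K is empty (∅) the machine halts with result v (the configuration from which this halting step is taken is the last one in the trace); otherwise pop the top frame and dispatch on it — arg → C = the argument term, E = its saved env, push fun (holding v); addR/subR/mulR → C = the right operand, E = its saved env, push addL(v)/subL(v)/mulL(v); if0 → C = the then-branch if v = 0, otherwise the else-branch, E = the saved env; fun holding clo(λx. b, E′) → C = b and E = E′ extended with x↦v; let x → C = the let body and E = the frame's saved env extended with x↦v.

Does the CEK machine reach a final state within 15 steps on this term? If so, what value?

step 0: ⟨C=((λx. (x x)) (λx. (x x))); E=∅; K=∅⟩
step 1: ⟨C=(λx. (x x)); E=∅; K=[arg]⟩
step 2: ⟨C=(λx. (x x)); E=∅; K=[fun]⟩
step 3: ⟨C=(x x); E={x↦clo(λx. (x x), ∅)}; K=∅⟩
step 4: ⟨C=x; E={x↦clo(λx. (x x), ∅)}; K=[arg]⟩
step 5: ⟨C=x; E={x↦clo(λx. (x x), ∅)}; K=[fun]⟩
… configuration repeats with period 3 (steps 3–5 recur indefinitely) …

Answer: DIVERGES (no final state within 15 steps)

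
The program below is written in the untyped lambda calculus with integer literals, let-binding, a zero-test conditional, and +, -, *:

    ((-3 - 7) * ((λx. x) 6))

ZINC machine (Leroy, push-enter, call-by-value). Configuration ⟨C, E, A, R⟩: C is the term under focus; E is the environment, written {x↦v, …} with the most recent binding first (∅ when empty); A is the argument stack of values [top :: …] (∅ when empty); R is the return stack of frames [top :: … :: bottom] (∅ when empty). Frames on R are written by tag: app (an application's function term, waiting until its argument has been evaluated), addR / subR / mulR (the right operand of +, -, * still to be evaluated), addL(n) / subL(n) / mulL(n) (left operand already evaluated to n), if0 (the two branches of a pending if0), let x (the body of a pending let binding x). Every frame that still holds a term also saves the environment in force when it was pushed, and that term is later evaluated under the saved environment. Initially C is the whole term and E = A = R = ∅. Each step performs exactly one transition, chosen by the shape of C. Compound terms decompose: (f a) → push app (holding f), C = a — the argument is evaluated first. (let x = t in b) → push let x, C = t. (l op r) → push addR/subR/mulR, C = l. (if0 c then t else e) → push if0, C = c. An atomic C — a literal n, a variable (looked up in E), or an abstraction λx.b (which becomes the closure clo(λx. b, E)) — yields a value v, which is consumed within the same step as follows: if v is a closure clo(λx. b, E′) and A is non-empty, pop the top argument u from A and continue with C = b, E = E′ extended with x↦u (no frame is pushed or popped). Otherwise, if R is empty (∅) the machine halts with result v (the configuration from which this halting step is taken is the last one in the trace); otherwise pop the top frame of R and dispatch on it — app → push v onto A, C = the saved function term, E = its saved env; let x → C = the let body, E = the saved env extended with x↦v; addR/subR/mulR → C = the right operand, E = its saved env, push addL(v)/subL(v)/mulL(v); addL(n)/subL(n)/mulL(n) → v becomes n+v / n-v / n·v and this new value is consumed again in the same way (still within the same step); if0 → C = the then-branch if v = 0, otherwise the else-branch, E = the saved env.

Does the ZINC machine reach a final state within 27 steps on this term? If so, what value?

Answer: -60

Machine steps:
t=0: [C=((-3 - 7) * ((λx. x) 6)) | E=∅ | A=∅ | R=∅]
t=1: [C=(-3 - 7) | E=∅ | A=∅ | R=[mulR]]
t=2: [C=-3 | E=∅ | A=∅ | R=[subR :: mulR]]
t=3: [C=7 | E=∅ | A=∅ | R=[subL(-3) :: mulR]]
t=4: [C=((λx. x) 6) | E=∅ | A=∅ | R=[mulL(-10)]]
t=5: [C=6 | E=∅ | A=∅ | R=[app :: mulL(-10)]]
t=6: [C=(λx. x) | E=∅ | A=[6] | R=[mulL(-10)]]
t=7: [C=x | E={x↦6} | A=∅ | R=[mulL(-10)]]
→ final value -60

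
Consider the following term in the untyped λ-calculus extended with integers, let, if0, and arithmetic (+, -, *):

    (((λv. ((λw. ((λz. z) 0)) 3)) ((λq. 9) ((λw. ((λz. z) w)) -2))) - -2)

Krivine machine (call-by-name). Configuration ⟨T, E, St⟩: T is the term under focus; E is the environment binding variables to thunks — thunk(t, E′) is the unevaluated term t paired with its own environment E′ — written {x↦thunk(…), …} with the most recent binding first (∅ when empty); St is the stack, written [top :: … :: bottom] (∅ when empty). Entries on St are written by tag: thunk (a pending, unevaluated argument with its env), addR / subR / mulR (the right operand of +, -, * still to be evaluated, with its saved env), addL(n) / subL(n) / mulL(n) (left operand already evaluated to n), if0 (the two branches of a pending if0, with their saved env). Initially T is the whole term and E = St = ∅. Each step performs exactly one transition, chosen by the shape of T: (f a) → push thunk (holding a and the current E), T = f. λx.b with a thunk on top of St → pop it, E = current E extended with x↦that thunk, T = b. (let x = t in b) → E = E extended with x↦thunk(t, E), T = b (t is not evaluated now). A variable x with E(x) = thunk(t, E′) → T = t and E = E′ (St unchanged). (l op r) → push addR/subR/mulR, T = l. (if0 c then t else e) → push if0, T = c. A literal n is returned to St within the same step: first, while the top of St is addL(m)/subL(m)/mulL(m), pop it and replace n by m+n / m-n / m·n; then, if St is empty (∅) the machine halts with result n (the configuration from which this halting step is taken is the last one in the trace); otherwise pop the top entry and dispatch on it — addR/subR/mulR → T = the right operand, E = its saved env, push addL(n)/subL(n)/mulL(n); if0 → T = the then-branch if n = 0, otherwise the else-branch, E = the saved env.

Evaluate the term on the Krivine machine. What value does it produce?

[0] ⟨T=(((λv. ((λw. ((λz. z) 0)) 3)) ((λq. 9) ((λw. ((λz. z) w)) -2))) - -2); E=∅; St=∅⟩
[1] ⟨T=((λv. ((λw. ((λz. z) 0)) 3)) ((λq. 9) ((λw. ((λz. z) w)) -2))); E=∅; St=[subR]⟩
[2] ⟨T=(λv. ((λw. ((λz. z) 0)) 3)); E=∅; St=[thunk :: subR]⟩
[3] ⟨T=((λw. ((λz. z) 0)) 3); E={v↦thunk(((λq. 9) ((λw. ((λz. z) w)) -2)), ∅)}; St=[subR]⟩
[4] ⟨T=(λw. ((λz. z) 0)); E={v↦thunk(((λq. 9) ((λw. ((λz. z) w)) -2)), ∅)}; St=[thunk :: subR]⟩
[5] ⟨T=((λz. z) 0); E={w↦thunk(3, {v↦thunk(((λq. 9) ((λw. ((λz. z) w)) -2)), ∅)}), v↦thunk(((λq. 9) ((λw. ((λz. z) w)) -2)), ∅)}; St=[subR]⟩
[6] ⟨T=(λz. z); E={w↦thunk(3, {v↦thunk(((λq. 9) ((λw. ((λz. z) w)) -2)), ∅)}), v↦thunk(((λq. 9) ((λw. ((λz. z) w)) -2)), ∅)}; St=[thunk :: subR]⟩
[7] ⟨T=z; E={z↦thunk(0, {w↦thunk(3, {v↦thunk(((λq. 9) ((λw. ((λz. z) w)) -2)), ∅)}), v↦thunk(((λq. 9) ((λw. ((λz. z) w)) -2)), ∅)}), w↦thunk(3, {v↦thunk(((λq. 9) ((λw. ((λz. z) w)) -2)), ∅)}), v↦thunk(((λq. 9) ((λw. ((λz. z) w)) -2)), ∅)}; St=[subR]⟩
[8] ⟨T=0; E={w↦thunk(3, {v↦thunk(((λq. 9) ((λw. ((λz. z) w)) -2)), ∅)}), v↦thunk(((λq. 9) ((λw. ((λz. z) w)) -2)), ∅)}; St=[subR]⟩
[9] ⟨T=-2; E=∅; St=[subL(0)]⟩
→ final value 2

Answer: 2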